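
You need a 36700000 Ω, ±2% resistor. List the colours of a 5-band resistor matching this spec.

36700000 Ω = 367 × 10^5.
3 → orange
6 → blue
7 → violet
Multiplier 10^5 → green.
±2% tolerance → red.

orange, blue, violet, green, red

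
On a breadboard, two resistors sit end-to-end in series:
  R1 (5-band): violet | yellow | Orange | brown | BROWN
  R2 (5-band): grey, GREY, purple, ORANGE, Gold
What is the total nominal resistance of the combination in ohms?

R1: violet, yellow, orange → 743; brown ×10 → 7430 Ω.
R2: grey, grey, violet → 887; orange ×10^3 → 887000 Ω.
Series: 7430 + 887000 = 894430 Ω.

894430 Ω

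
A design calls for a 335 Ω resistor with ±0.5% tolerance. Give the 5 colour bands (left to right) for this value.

335 Ω = 335 × 10^0.
3 → orange
3 → orange
5 → green
Multiplier 10^0 → black.
±0.5% tolerance → green.

orange, orange, green, black, green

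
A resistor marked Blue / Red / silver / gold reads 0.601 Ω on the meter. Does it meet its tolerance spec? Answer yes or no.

Blue → 6 (first significant figure)
Red → 2 (second significant figure)
Silver → ×0.01 multiplier
Gold → ±5% tolerance
62 × 0.01 = 0.62 Ω
Allowed range: 0.589 Ω to 0.651 Ω.
0.601 Ω lies inside that range.

yes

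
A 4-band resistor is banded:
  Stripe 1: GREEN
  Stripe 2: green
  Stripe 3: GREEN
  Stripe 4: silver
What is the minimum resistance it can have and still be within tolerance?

4950000 Ω

Green → 5 (first significant figure)
Green → 5 (second significant figure)
Green → ×10^5 multiplier
Silver → ±10% tolerance
55 × 100000 = 5500000 Ω
Minimum = 5500000 × (1 − 10/100) = 4950000 Ω.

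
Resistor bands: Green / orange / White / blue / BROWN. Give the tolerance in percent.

±1%

The last band, brown, is the tolerance band.
Brown corresponds to ±1%.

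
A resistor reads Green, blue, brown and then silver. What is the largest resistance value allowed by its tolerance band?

616 Ω

Green → 5 (first significant figure)
Blue → 6 (second significant figure)
Brown → ×10 multiplier
Silver → ±10% tolerance
56 × 10 = 560 Ω
Largest = 560 × (1 + 10/100) = 616 Ω.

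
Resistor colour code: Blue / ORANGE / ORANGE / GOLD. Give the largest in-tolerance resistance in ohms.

66150 Ω

Blue → 6 (first significant figure)
Orange → 3 (second significant figure)
Orange → ×10^3 multiplier
Gold → ±5% tolerance
63 × 1000 = 63000 Ω
Largest = 63000 × (1 + 5/100) = 66150 Ω.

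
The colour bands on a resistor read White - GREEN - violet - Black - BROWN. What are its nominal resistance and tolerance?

White → 9 (first significant figure)
Green → 5 (second significant figure)
Violet → 7 (third significant figure)
Black → ×1 multiplier
Brown → ±1% tolerance
957 × 1 = 957 Ω

957 Ω ±1%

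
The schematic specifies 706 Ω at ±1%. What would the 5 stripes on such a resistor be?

violet, black, blue, black, brown

706 Ω = 706 × 10^0.
7 → violet
0 → black
6 → blue
Multiplier 10^0 → black.
±1% tolerance → brown.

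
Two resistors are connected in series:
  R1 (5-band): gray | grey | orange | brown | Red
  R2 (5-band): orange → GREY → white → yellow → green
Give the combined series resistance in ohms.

3898830 Ω

R1: grey, grey, orange → 883; brown ×10 → 8830 Ω.
R2: orange, grey, white → 389; yellow ×10^4 → 3890000 Ω.
Series: 8830 + 3890000 = 3898830 Ω.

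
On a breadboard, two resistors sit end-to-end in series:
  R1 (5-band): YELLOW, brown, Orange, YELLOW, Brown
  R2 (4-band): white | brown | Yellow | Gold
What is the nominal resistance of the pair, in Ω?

5040000 Ω

R1: yellow, brown, orange → 413; yellow ×10^4 → 4130000 Ω.
R2: white, brown → 91; yellow ×10^4 → 910000 Ω.
Series: 4130000 + 910000 = 5040000 Ω.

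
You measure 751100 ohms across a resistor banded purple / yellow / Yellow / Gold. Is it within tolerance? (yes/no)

Violet → 7 (first significant figure)
Yellow → 4 (second significant figure)
Yellow → ×10^4 multiplier
Gold → ±5% tolerance
74 × 10000 = 740000 Ω
Allowed range: 703000 Ω to 777000 Ω.
751100 ohms lies inside that range.

yes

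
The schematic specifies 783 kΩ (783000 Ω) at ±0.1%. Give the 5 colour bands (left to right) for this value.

violet, grey, orange, orange, violet

783000 Ω = 783 × 10^3.
7 → violet
8 → grey
3 → orange
Multiplier 10^3 → orange.
±0.1% tolerance → violet.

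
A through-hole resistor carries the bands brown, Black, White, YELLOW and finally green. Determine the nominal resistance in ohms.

Brown → 1 (first significant figure)
Black → 0 (second significant figure)
White → 9 (third significant figure)
Yellow → ×10^4 multiplier
109 × 10000 = 1090000 Ω

1090000 Ω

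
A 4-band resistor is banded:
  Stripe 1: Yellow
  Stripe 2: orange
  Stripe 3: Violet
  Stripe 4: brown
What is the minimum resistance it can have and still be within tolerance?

425700000 Ω

Yellow → 4 (first significant figure)
Orange → 3 (second significant figure)
Violet → ×10^7 multiplier
Brown → ±1% tolerance
43 × 10000000 = 430000000 Ω
Minimum = 430000000 × (1 − 1/100) = 425700000 Ω.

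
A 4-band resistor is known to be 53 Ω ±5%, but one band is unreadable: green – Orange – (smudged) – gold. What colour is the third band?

53 Ω = 53 × 10^0.
The third band is the multiplier, 10^0, which is black.

black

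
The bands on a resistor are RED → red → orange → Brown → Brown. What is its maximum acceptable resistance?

2252.3 Ω

Red → 2 (first significant figure)
Red → 2 (second significant figure)
Orange → 3 (third significant figure)
Brown → ×10 multiplier
Brown → ±1% tolerance
223 × 10 = 2230 Ω
Maximum = 2230 × (1 + 1/100) = 2252.3 Ω.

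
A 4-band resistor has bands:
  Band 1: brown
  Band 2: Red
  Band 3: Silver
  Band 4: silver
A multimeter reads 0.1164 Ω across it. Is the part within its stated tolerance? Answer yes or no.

yes

Brown → 1 (first significant figure)
Red → 2 (second significant figure)
Silver → ×0.01 multiplier
Silver → ±10% tolerance
12 × 0.01 = 0.12 Ω
Allowed range: 0.108 Ω to 0.132 Ω.
0.1164 Ω lies inside that range.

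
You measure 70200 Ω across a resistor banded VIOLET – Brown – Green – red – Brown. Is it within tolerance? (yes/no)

Violet → 7 (first significant figure)
Brown → 1 (second significant figure)
Green → 5 (third significant figure)
Red → ×10^2 multiplier
Brown → ±1% tolerance
715 × 100 = 71500 Ω
Allowed range: 70785 Ω to 72215 Ω.
70200 Ω lies outside that range.

no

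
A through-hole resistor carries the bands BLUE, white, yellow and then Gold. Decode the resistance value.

Blue → 6 (first significant figure)
White → 9 (second significant figure)
Yellow → ×10^4 multiplier
69 × 10000 = 690000 Ω

690000 Ω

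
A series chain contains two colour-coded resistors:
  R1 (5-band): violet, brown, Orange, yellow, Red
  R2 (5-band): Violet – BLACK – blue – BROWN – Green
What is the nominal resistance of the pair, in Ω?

R1: violet, brown, orange → 713; yellow ×10^4 → 7130000 Ω.
R2: violet, black, blue → 706; brown ×10 → 7060 Ω.
Series: 7130000 + 7060 = 7137060 Ω.

7137060 Ω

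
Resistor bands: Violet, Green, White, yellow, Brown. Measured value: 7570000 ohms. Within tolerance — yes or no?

yes

Violet → 7 (first significant figure)
Green → 5 (second significant figure)
White → 9 (third significant figure)
Yellow → ×10^4 multiplier
Brown → ±1% tolerance
759 × 10000 = 7590000 Ω
Allowed range: 7514100 Ω to 7665900 Ω.
7570000 ohms lies inside that range.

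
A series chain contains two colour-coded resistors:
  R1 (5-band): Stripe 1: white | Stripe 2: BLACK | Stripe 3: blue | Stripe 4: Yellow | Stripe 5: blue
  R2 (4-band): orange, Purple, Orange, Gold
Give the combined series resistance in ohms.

R1: white, black, blue → 906; yellow ×10^4 → 9060000 Ω.
R2: orange, violet → 37; orange ×10^3 → 37000 Ω.
Series: 9060000 + 37000 = 9097000 Ω.

9097000 Ω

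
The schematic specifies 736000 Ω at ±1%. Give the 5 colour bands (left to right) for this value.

violet, orange, blue, orange, brown

736000 Ω = 736 × 10^3.
7 → violet
3 → orange
6 → blue
Multiplier 10^3 → orange.
±1% tolerance → brown.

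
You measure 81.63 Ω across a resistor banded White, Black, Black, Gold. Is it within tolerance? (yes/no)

no

White → 9 (first significant figure)
Black → 0 (second significant figure)
Black → ×1 multiplier
Gold → ±5% tolerance
90 × 1 = 90 Ω
Allowed range: 85.5 Ω to 94.5 Ω.
81.63 Ω lies outside that range.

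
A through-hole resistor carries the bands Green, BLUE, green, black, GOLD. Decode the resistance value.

Green → 5 (first significant figure)
Blue → 6 (second significant figure)
Green → 5 (third significant figure)
Black → ×1 multiplier
565 × 1 = 565 Ω

565 Ω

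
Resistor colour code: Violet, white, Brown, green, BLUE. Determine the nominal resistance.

79100000 Ω

Violet → 7 (first significant figure)
White → 9 (second significant figure)
Brown → 1 (third significant figure)
Green → ×10^5 multiplier
791 × 100000 = 79100000 Ω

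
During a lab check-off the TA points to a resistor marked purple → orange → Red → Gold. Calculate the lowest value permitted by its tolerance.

Violet → 7 (first significant figure)
Orange → 3 (second significant figure)
Red → ×10^2 multiplier
Gold → ±5% tolerance
73 × 100 = 7300 Ω
Lowest = 7300 × (1 − 5/100) = 6935 Ω.

6935 Ω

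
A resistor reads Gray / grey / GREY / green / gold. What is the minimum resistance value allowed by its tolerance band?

Grey → 8 (first significant figure)
Grey → 8 (second significant figure)
Grey → 8 (third significant figure)
Green → ×10^5 multiplier
Gold → ±5% tolerance
888 × 100000 = 88800000 Ω
Minimum = 88800000 × (1 − 5/100) = 84360000 Ω.

84360000 Ω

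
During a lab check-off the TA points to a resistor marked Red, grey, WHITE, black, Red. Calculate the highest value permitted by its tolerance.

294.78 Ω

Red → 2 (first significant figure)
Grey → 8 (second significant figure)
White → 9 (third significant figure)
Black → ×1 multiplier
Red → ±2% tolerance
289 × 1 = 289 Ω
Highest = 289 × (1 + 2/100) = 294.78 Ω.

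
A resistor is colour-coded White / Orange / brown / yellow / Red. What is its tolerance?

±2%

The last band, red, is the tolerance band.
Red corresponds to ±2%.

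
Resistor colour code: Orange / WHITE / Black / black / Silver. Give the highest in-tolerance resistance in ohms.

Orange → 3 (first significant figure)
White → 9 (second significant figure)
Black → 0 (third significant figure)
Black → ×1 multiplier
Silver → ±10% tolerance
390 × 1 = 390 Ω
Highest = 390 × (1 + 10/100) = 429 Ω.

429 Ω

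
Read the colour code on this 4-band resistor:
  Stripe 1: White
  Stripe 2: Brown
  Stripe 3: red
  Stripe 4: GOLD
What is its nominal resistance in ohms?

9100 Ω

White → 9 (first significant figure)
Brown → 1 (second significant figure)
Red → ×10^2 multiplier
91 × 100 = 9100 Ω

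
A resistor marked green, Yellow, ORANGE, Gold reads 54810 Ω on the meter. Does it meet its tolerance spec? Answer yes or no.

Green → 5 (first significant figure)
Yellow → 4 (second significant figure)
Orange → ×10^3 multiplier
Gold → ±5% tolerance
54 × 1000 = 54000 Ω
Allowed range: 51300 Ω to 56700 Ω.
54810 Ω lies inside that range.

yes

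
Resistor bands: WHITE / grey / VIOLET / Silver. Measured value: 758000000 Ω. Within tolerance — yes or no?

White → 9 (first significant figure)
Grey → 8 (second significant figure)
Violet → ×10^7 multiplier
Silver → ±10% tolerance
98 × 10000000 = 980000000 Ω
Allowed range: 882000000 Ω to 1078000000 Ω.
758000000 Ω lies outside that range.

no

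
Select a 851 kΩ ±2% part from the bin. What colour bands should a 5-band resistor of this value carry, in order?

grey, green, brown, orange, red

851000 Ω = 851 × 10^3.
8 → grey
5 → green
1 → brown
Multiplier 10^3 → orange.
±2% tolerance → red.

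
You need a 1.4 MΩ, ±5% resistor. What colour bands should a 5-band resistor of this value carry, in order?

brown, yellow, black, yellow, gold

1400000 Ω = 140 × 10^4.
1 → brown
4 → yellow
0 → black
Multiplier 10^4 → yellow.
±5% tolerance → gold.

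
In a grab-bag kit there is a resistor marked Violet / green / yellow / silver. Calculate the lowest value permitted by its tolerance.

675000 Ω

Violet → 7 (first significant figure)
Green → 5 (second significant figure)
Yellow → ×10^4 multiplier
Silver → ±10% tolerance
75 × 10000 = 750000 Ω
Lowest = 750000 × (1 − 10/100) = 675000 Ω.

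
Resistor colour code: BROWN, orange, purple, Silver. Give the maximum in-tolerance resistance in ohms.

Brown → 1 (first significant figure)
Orange → 3 (second significant figure)
Violet → ×10^7 multiplier
Silver → ±10% tolerance
13 × 10000000 = 130000000 Ω
Maximum = 130000000 × (1 + 10/100) = 143000000 Ω.

143000000 Ω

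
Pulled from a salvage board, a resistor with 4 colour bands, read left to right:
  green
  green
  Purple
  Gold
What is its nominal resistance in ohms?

Green → 5 (first significant figure)
Green → 5 (second significant figure)
Violet → ×10^7 multiplier
55 × 10000000 = 550000000 Ω

550000000 Ω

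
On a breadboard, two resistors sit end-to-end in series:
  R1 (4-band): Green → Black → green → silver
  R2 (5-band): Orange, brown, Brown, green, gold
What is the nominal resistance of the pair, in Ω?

R1: green, black → 50; green ×10^5 → 5000000 Ω.
R2: orange, brown, brown → 311; green ×10^5 → 31100000 Ω.
Series: 5000000 + 31100000 = 36100000 Ω.

36100000 Ω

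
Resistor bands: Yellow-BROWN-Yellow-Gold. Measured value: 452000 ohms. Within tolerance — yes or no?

Yellow → 4 (first significant figure)
Brown → 1 (second significant figure)
Yellow → ×10^4 multiplier
Gold → ±5% tolerance
41 × 10000 = 410000 Ω
Allowed range: 389500 Ω to 430500 Ω.
452000 ohms lies outside that range.

no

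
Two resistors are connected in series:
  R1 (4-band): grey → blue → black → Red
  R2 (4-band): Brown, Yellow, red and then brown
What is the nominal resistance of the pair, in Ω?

1486 Ω

R1: grey, blue → 86; black ×1 → 86 Ω.
R2: brown, yellow → 14; red ×10^2 → 1400 Ω.
Series: 86 + 1400 = 1486 Ω.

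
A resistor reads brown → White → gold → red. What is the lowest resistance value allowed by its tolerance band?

1.862 Ω

Brown → 1 (first significant figure)
White → 9 (second significant figure)
Gold → ×0.1 multiplier
Red → ±2% tolerance
19 × 0.1 = 1.9 Ω
Lowest = 1.9 × (1 − 2/100) = 1.862 Ω.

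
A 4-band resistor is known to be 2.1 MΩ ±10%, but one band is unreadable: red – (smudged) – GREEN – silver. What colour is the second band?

brown

2100000 Ω = 21 × 10^5.
The second band gives digit 1 of the significand, and 1 is brown.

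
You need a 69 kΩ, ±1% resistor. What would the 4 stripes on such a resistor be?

blue, white, orange, brown

69000 Ω = 69 × 10^3.
6 → blue
9 → white
Multiplier 10^3 → orange.
±1% tolerance → brown.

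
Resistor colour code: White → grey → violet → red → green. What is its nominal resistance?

98700 Ω

White → 9 (first significant figure)
Grey → 8 (second significant figure)
Violet → 7 (third significant figure)
Red → ×10^2 multiplier
987 × 100 = 98700 Ω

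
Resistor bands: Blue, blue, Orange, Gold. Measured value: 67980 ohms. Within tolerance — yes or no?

yes

Blue → 6 (first significant figure)
Blue → 6 (second significant figure)
Orange → ×10^3 multiplier
Gold → ±5% tolerance
66 × 1000 = 66000 Ω
Allowed range: 62700 Ω to 69300 Ω.
67980 ohms lies inside that range.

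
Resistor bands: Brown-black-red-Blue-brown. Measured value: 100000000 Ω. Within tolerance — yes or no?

Brown → 1 (first significant figure)
Black → 0 (second significant figure)
Red → 2 (third significant figure)
Blue → ×10^6 multiplier
Brown → ±1% tolerance
102 × 1000000 = 102000000 Ω
Allowed range: 100980000 Ω to 103020000 Ω.
100000000 Ω lies outside that range.

no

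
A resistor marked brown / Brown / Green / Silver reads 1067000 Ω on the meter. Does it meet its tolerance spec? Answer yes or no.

yes

Brown → 1 (first significant figure)
Brown → 1 (second significant figure)
Green → ×10^5 multiplier
Silver → ±10% tolerance
11 × 100000 = 1100000 Ω
Allowed range: 990000 Ω to 1210000 Ω.
1067000 Ω lies inside that range.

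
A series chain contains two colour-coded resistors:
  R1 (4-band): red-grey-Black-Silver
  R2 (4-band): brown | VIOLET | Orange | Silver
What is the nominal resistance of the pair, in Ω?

17028 Ω

R1: red, grey → 28; black ×1 → 28 Ω.
R2: brown, violet → 17; orange ×10^3 → 17000 Ω.
Series: 28 + 17000 = 17028 Ω.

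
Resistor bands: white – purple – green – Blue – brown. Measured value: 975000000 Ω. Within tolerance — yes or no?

yes

White → 9 (first significant figure)
Violet → 7 (second significant figure)
Green → 5 (third significant figure)
Blue → ×10^6 multiplier
Brown → ±1% tolerance
975 × 1000000 = 975000000 Ω
Allowed range: 965250000 Ω to 984750000 Ω.
975000000 Ω lies inside that range.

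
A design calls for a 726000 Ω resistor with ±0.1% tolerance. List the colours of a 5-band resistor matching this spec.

726000 Ω = 726 × 10^3.
7 → violet
2 → red
6 → blue
Multiplier 10^3 → orange.
±0.1% tolerance → violet.

violet, red, blue, orange, violet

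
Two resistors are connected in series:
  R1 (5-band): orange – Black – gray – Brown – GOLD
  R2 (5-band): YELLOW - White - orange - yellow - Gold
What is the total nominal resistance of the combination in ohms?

4933080 Ω

R1: orange, black, grey → 308; brown ×10 → 3080 Ω.
R2: yellow, white, orange → 493; yellow ×10^4 → 4930000 Ω.
Series: 3080 + 4930000 = 4933080 Ω.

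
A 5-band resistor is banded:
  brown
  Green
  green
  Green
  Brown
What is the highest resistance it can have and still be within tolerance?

15655000 Ω

Brown → 1 (first significant figure)
Green → 5 (second significant figure)
Green → 5 (third significant figure)
Green → ×10^5 multiplier
Brown → ±1% tolerance
155 × 100000 = 15500000 Ω
Highest = 15500000 × (1 + 1/100) = 15655000 Ω.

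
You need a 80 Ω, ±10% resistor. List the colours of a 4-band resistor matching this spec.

grey, black, black, silver

80 Ω = 80 × 10^0.
8 → grey
0 → black
Multiplier 10^0 → black.
±10% tolerance → silver.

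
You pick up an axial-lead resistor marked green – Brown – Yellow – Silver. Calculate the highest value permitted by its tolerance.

Green → 5 (first significant figure)
Brown → 1 (second significant figure)
Yellow → ×10^4 multiplier
Silver → ±10% tolerance
51 × 10000 = 510000 Ω
Highest = 510000 × (1 + 10/100) = 561000 Ω.

561000 Ω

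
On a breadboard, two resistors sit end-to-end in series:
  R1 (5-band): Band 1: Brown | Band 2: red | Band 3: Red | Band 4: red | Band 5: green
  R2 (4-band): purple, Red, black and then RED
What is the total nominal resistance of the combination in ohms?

12272 Ω

R1: brown, red, red → 122; red ×10^2 → 12200 Ω.
R2: violet, red → 72; black ×1 → 72 Ω.
Series: 12200 + 72 = 12272 Ω.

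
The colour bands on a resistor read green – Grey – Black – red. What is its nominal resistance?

Green → 5 (first significant figure)
Grey → 8 (second significant figure)
Black → ×1 multiplier
58 × 1 = 58 Ω

58 Ω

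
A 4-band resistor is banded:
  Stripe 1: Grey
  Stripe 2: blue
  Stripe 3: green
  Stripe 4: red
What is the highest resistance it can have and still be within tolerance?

Grey → 8 (first significant figure)
Blue → 6 (second significant figure)
Green → ×10^5 multiplier
Red → ±2% tolerance
86 × 100000 = 8600000 Ω
Highest = 8600000 × (1 + 2/100) = 8772000 Ω.

8772000 Ω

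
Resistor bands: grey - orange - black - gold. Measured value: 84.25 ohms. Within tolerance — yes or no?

Grey → 8 (first significant figure)
Orange → 3 (second significant figure)
Black → ×1 multiplier
Gold → ±5% tolerance
83 × 1 = 83 Ω
Allowed range: 78.85 Ω to 87.15 Ω.
84.25 ohms lies inside that range.

yes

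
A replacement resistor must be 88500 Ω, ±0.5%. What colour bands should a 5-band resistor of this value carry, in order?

88500 Ω = 885 × 10^2.
8 → grey
8 → grey
5 → green
Multiplier 10^2 → red.
±0.5% tolerance → green.

grey, grey, green, red, green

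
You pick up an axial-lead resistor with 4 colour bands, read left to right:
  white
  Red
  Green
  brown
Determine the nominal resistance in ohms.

White → 9 (first significant figure)
Red → 2 (second significant figure)
Green → ×10^5 multiplier
92 × 100000 = 9200000 Ω

9200000 Ω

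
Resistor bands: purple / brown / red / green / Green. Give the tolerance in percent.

The last band, green, is the tolerance band.
Green corresponds to ±0.5%.

±0.5%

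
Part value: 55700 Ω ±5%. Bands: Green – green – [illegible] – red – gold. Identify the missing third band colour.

violet

55700 Ω = 557 × 10^2.
The third band gives digit 7 of the significand, and 7 is violet.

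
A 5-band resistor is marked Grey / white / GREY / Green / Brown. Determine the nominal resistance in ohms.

Grey → 8 (first significant figure)
White → 9 (second significant figure)
Grey → 8 (third significant figure)
Green → ×10^5 multiplier
898 × 100000 = 89800000 Ω

89800000 Ω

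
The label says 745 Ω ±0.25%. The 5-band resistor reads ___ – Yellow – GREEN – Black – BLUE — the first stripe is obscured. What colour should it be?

violet

745 Ω = 745 × 10^0.
The first band gives digit 7 of the significand, and 7 is violet.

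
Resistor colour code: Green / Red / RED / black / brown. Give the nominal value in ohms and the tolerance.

522 Ω ±1%

Green → 5 (first significant figure)
Red → 2 (second significant figure)
Red → 2 (third significant figure)
Black → ×1 multiplier
Brown → ±1% tolerance
522 × 1 = 522 Ω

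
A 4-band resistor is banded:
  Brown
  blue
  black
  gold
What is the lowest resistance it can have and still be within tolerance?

Brown → 1 (first significant figure)
Blue → 6 (second significant figure)
Black → ×1 multiplier
Gold → ±5% tolerance
16 × 1 = 16 Ω
Lowest = 16 × (1 − 5/100) = 15.2 Ω.

15.2 Ω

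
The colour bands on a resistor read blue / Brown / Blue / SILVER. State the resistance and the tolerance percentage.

61000000 Ω ±10%

Blue → 6 (first significant figure)
Brown → 1 (second significant figure)
Blue → ×10^6 multiplier
Silver → ±10% tolerance
61 × 1000000 = 61000000 Ω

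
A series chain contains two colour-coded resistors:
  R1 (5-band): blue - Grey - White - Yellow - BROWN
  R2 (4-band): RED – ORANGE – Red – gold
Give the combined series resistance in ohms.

R1: blue, grey, white → 689; yellow ×10^4 → 6890000 Ω.
R2: red, orange → 23; red ×10^2 → 2300 Ω.
Series: 6890000 + 2300 = 6892300 Ω.

6892300 Ω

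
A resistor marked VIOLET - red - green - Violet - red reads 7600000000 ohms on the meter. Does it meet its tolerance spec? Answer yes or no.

no

Violet → 7 (first significant figure)
Red → 2 (second significant figure)
Green → 5 (third significant figure)
Violet → ×10^7 multiplier
Red → ±2% tolerance
725 × 10000000 = 7250000000 Ω
Allowed range: 7105000000 Ω to 7395000000 Ω.
7600000000 ohms lies outside that range.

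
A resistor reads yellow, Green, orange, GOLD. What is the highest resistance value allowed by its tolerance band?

47250 Ω

Yellow → 4 (first significant figure)
Green → 5 (second significant figure)
Orange → ×10^3 multiplier
Gold → ±5% tolerance
45 × 1000 = 45000 Ω
Highest = 45000 × (1 + 5/100) = 47250 Ω.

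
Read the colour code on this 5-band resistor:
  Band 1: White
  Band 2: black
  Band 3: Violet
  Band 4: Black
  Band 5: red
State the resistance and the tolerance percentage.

907 Ω ±2%

White → 9 (first significant figure)
Black → 0 (second significant figure)
Violet → 7 (third significant figure)
Black → ×1 multiplier
Red → ±2% tolerance
907 × 1 = 907 Ω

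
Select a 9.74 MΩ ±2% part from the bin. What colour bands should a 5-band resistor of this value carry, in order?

9740000 Ω = 974 × 10^4.
9 → white
7 → violet
4 → yellow
Multiplier 10^4 → yellow.
±2% tolerance → red.

white, violet, yellow, yellow, red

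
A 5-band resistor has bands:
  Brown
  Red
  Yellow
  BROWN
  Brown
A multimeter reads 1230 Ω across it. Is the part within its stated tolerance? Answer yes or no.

yes

Brown → 1 (first significant figure)
Red → 2 (second significant figure)
Yellow → 4 (third significant figure)
Brown → ×10 multiplier
Brown → ±1% tolerance
124 × 10 = 1240 Ω
Allowed range: 1227.6 Ω to 1252.4 Ω.
1230 Ω lies inside that range.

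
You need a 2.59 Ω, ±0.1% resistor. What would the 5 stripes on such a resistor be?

red, green, white, silver, violet

2.59 Ω = 259 × 10^-2.
2 → red
5 → green
9 → white
Multiplier 10^-2 → silver.
±0.1% tolerance → violet.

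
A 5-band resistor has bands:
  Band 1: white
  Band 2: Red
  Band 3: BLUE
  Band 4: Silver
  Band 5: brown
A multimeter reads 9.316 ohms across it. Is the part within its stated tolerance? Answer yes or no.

yes

White → 9 (first significant figure)
Red → 2 (second significant figure)
Blue → 6 (third significant figure)
Silver → ×0.01 multiplier
Brown → ±1% tolerance
926 × 0.01 = 9.26 Ω
Allowed range: 9.1674 Ω to 9.3526 Ω.
9.316 ohms lies inside that range.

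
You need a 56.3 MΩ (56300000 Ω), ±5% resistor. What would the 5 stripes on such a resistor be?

green, blue, orange, green, gold

56300000 Ω = 563 × 10^5.
5 → green
6 → blue
3 → orange
Multiplier 10^5 → green.
±5% tolerance → gold.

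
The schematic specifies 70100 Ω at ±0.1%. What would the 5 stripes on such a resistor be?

70100 Ω = 701 × 10^2.
7 → violet
0 → black
1 → brown
Multiplier 10^2 → red.
±0.1% tolerance → violet.

violet, black, brown, red, violet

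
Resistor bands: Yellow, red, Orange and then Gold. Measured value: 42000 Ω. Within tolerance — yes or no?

yes

Yellow → 4 (first significant figure)
Red → 2 (second significant figure)
Orange → ×10^3 multiplier
Gold → ±5% tolerance
42 × 1000 = 42000 Ω
Allowed range: 39900 Ω to 44100 Ω.
42000 Ω lies inside that range.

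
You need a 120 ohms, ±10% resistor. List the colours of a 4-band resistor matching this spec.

120 Ω = 12 × 10^1.
1 → brown
2 → red
Multiplier 10^1 → brown.
±10% tolerance → silver.

brown, red, brown, silver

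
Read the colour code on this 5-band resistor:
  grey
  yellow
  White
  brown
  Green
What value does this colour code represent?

8490 Ω

Grey → 8 (first significant figure)
Yellow → 4 (second significant figure)
White → 9 (third significant figure)
Brown → ×10 multiplier
849 × 10 = 8490 Ω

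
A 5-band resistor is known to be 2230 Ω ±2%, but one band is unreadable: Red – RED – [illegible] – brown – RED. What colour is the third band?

2230 Ω = 223 × 10^1.
The third band gives digit 3 of the significand, and 3 is orange.

orange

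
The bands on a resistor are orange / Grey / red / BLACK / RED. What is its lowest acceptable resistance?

374.36 Ω

Orange → 3 (first significant figure)
Grey → 8 (second significant figure)
Red → 2 (third significant figure)
Black → ×1 multiplier
Red → ±2% tolerance
382 × 1 = 382 Ω
Lowest = 382 × (1 − 2/100) = 374.36 Ω.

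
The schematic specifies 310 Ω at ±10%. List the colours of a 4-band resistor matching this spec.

orange, brown, brown, silver

310 Ω = 31 × 10^1.
3 → orange
1 → brown
Multiplier 10^1 → brown.
±10% tolerance → silver.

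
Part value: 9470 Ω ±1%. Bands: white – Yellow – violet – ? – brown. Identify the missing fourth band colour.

brown

9470 Ω = 947 × 10^1.
The fourth band is the multiplier, 10^1, which is brown.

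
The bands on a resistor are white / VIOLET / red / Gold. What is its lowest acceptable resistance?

White → 9 (first significant figure)
Violet → 7 (second significant figure)
Red → ×10^2 multiplier
Gold → ±5% tolerance
97 × 100 = 9700 Ω
Lowest = 9700 × (1 − 5/100) = 9215 Ω.

9215 Ω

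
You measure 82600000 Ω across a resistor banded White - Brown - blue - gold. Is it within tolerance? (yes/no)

White → 9 (first significant figure)
Brown → 1 (second significant figure)
Blue → ×10^6 multiplier
Gold → ±5% tolerance
91 × 1000000 = 91000000 Ω
Allowed range: 86450000 Ω to 95550000 Ω.
82600000 Ω lies outside that range.

no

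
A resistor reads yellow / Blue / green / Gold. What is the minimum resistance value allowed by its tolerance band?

4370000 Ω

Yellow → 4 (first significant figure)
Blue → 6 (second significant figure)
Green → ×10^5 multiplier
Gold → ±5% tolerance
46 × 100000 = 4600000 Ω
Minimum = 4600000 × (1 − 5/100) = 4370000 Ω.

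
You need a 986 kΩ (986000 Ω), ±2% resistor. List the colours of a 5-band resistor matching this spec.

white, grey, blue, orange, red

986000 Ω = 986 × 10^3.
9 → white
8 → grey
6 → blue
Multiplier 10^3 → orange.
±2% tolerance → red.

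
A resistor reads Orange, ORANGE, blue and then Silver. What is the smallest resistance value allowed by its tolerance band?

Orange → 3 (first significant figure)
Orange → 3 (second significant figure)
Blue → ×10^6 multiplier
Silver → ±10% tolerance
33 × 1000000 = 33000000 Ω
Smallest = 33000000 × (1 − 10/100) = 29700000 Ω.

29700000 Ω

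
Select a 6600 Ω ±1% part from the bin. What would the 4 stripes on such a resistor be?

6600 Ω = 66 × 10^2.
6 → blue
6 → blue
Multiplier 10^2 → red.
±1% tolerance → brown.

blue, blue, red, brown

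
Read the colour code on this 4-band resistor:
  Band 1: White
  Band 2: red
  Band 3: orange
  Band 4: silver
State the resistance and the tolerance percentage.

White → 9 (first significant figure)
Red → 2 (second significant figure)
Orange → ×10^3 multiplier
Silver → ±10% tolerance
92 × 1000 = 92000 Ω

92000 Ω ±10%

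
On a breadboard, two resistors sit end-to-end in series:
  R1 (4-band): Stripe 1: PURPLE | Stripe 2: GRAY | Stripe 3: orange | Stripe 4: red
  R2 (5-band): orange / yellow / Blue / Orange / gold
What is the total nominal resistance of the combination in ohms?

R1: violet, grey → 78; orange ×10^3 → 78000 Ω.
R2: orange, yellow, blue → 346; orange ×10^3 → 346000 Ω.
Series: 78000 + 346000 = 424000 Ω.

424000 Ω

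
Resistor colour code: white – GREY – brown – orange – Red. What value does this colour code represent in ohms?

981000 Ω

White → 9 (first significant figure)
Grey → 8 (second significant figure)
Brown → 1 (third significant figure)
Orange → ×10^3 multiplier
981 × 1000 = 981000 Ω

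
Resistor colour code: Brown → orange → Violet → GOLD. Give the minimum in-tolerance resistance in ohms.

123500000 Ω

Brown → 1 (first significant figure)
Orange → 3 (second significant figure)
Violet → ×10^7 multiplier
Gold → ±5% tolerance
13 × 10000000 = 130000000 Ω
Minimum = 130000000 × (1 − 5/100) = 123500000 Ω.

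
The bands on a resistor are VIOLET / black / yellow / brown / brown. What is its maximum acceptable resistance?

Violet → 7 (first significant figure)
Black → 0 (second significant figure)
Yellow → 4 (third significant figure)
Brown → ×10 multiplier
Brown → ±1% tolerance
704 × 10 = 7040 Ω
Maximum = 7040 × (1 + 1/100) = 7110.4 Ω.

7110.4 Ω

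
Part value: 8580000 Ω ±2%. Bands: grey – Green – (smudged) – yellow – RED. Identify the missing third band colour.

8580000 Ω = 858 × 10^4.
The third band gives digit 8 of the significand, and 8 is grey.

grey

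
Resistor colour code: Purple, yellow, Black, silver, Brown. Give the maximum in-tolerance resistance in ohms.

Violet → 7 (first significant figure)
Yellow → 4 (second significant figure)
Black → 0 (third significant figure)
Silver → ×0.01 multiplier
Brown → ±1% tolerance
740 × 0.01 = 7.4 Ω
Maximum = 7.4 × (1 + 1/100) = 7.474 Ω.

7.474 Ω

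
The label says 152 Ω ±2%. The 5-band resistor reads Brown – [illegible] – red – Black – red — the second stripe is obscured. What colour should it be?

green

152 Ω = 152 × 10^0.
The second band gives digit 5 of the significand, and 5 is green.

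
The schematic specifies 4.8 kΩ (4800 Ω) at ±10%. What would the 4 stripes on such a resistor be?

4800 Ω = 48 × 10^2.
4 → yellow
8 → grey
Multiplier 10^2 → red.
±10% tolerance → silver.

yellow, grey, red, silver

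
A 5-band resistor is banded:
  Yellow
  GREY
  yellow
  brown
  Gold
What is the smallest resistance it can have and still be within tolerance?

Yellow → 4 (first significant figure)
Grey → 8 (second significant figure)
Yellow → 4 (third significant figure)
Brown → ×10 multiplier
Gold → ±5% tolerance
484 × 10 = 4840 Ω
Smallest = 4840 × (1 − 5/100) = 4598 Ω.

4598 Ω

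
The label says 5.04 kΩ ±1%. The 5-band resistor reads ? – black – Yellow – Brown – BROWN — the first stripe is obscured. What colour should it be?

5040 Ω = 504 × 10^1.
The first band gives digit 5 of the significand, and 5 is green.

green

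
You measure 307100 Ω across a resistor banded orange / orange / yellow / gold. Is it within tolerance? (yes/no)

Orange → 3 (first significant figure)
Orange → 3 (second significant figure)
Yellow → ×10^4 multiplier
Gold → ±5% tolerance
33 × 10000 = 330000 Ω
Allowed range: 313500 Ω to 346500 Ω.
307100 Ω lies outside that range.

no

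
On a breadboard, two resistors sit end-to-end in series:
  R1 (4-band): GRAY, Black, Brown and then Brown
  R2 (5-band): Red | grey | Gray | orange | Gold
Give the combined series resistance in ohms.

R1: grey, black → 80; brown ×10 → 800 Ω.
R2: red, grey, grey → 288; orange ×10^3 → 288000 Ω.
Series: 800 + 288000 = 288800 Ω.

288800 Ω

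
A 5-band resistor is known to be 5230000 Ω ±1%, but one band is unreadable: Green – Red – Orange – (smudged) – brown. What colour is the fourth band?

5230000 Ω = 523 × 10^4.
The fourth band is the multiplier, 10^4, which is yellow.

yellow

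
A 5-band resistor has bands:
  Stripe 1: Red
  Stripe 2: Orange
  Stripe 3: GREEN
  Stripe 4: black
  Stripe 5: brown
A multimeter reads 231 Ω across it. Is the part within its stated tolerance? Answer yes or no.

Red → 2 (first significant figure)
Orange → 3 (second significant figure)
Green → 5 (third significant figure)
Black → ×1 multiplier
Brown → ±1% tolerance
235 × 1 = 235 Ω
Allowed range: 232.65 Ω to 237.35 Ω.
231 Ω lies outside that range.

no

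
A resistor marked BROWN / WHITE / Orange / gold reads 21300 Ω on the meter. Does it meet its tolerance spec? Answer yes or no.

no

Brown → 1 (first significant figure)
White → 9 (second significant figure)
Orange → ×10^3 multiplier
Gold → ±5% tolerance
19 × 1000 = 19000 Ω
Allowed range: 18050 Ω to 19950 Ω.
21300 Ω lies outside that range.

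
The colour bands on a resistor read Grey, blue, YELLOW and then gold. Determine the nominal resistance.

860000 Ω

Grey → 8 (first significant figure)
Blue → 6 (second significant figure)
Yellow → ×10^4 multiplier
86 × 10000 = 860000 Ω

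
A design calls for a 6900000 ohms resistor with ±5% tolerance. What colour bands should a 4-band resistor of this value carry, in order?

blue, white, green, gold

6900000 Ω = 69 × 10^5.
6 → blue
9 → white
Multiplier 10^5 → green.
±5% tolerance → gold.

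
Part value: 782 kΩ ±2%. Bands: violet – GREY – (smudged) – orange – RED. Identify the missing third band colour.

red

782000 Ω = 782 × 10^3.
The third band gives digit 2 of the significand, and 2 is red.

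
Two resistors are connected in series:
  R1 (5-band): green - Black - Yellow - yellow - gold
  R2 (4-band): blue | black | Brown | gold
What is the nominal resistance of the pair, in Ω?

R1: green, black, yellow → 504; yellow ×10^4 → 5040000 Ω.
R2: blue, black → 60; brown ×10 → 600 Ω.
Series: 5040000 + 600 = 5040600 Ω.

5040600 Ω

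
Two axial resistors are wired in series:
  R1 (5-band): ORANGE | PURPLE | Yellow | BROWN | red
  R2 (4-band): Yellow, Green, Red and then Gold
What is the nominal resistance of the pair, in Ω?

8240 Ω

R1: orange, violet, yellow → 374; brown ×10 → 3740 Ω.
R2: yellow, green → 45; red ×10^2 → 4500 Ω.
Series: 3740 + 4500 = 8240 Ω.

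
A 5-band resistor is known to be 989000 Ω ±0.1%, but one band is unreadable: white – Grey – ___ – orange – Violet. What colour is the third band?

white

989000 Ω = 989 × 10^3.
The third band gives digit 9 of the significand, and 9 is white.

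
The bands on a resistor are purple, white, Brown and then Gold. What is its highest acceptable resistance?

Violet → 7 (first significant figure)
White → 9 (second significant figure)
Brown → ×10 multiplier
Gold → ±5% tolerance
79 × 10 = 790 Ω
Highest = 790 × (1 + 5/100) = 829.5 Ω.

829.5 Ω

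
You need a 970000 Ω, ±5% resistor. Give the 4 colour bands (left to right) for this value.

970000 Ω = 97 × 10^4.
9 → white
7 → violet
Multiplier 10^4 → yellow.
±5% tolerance → gold.

white, violet, yellow, gold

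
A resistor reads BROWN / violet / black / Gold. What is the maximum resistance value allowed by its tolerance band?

Brown → 1 (first significant figure)
Violet → 7 (second significant figure)
Black → ×1 multiplier
Gold → ±5% tolerance
17 × 1 = 17 Ω
Maximum = 17 × (1 + 5/100) = 17.85 Ω.

17.85 Ω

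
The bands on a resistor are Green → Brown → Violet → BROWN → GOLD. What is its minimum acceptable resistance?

Green → 5 (first significant figure)
Brown → 1 (second significant figure)
Violet → 7 (third significant figure)
Brown → ×10 multiplier
Gold → ±5% tolerance
517 × 10 = 5170 Ω
Minimum = 5170 × (1 − 5/100) = 4911.5 Ω.

4911.5 Ω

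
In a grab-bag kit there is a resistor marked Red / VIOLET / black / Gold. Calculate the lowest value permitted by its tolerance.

Red → 2 (first significant figure)
Violet → 7 (second significant figure)
Black → ×1 multiplier
Gold → ±5% tolerance
27 × 1 = 27 Ω
Lowest = 27 × (1 − 5/100) = 25.65 Ω.

25.65 Ω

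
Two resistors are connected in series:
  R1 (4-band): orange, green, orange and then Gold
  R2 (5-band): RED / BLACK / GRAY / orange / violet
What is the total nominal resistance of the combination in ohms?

243000 Ω

R1: orange, green → 35; orange ×10^3 → 35000 Ω.
R2: red, black, grey → 208; orange ×10^3 → 208000 Ω.
Series: 35000 + 208000 = 243000 Ω.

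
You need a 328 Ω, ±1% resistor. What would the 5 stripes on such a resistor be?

328 Ω = 328 × 10^0.
3 → orange
2 → red
8 → grey
Multiplier 10^0 → black.
±1% tolerance → brown.

orange, red, grey, black, brown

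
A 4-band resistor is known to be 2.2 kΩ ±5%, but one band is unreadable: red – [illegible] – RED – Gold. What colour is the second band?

2200 Ω = 22 × 10^2.
The second band gives digit 2 of the significand, and 2 is red.

red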